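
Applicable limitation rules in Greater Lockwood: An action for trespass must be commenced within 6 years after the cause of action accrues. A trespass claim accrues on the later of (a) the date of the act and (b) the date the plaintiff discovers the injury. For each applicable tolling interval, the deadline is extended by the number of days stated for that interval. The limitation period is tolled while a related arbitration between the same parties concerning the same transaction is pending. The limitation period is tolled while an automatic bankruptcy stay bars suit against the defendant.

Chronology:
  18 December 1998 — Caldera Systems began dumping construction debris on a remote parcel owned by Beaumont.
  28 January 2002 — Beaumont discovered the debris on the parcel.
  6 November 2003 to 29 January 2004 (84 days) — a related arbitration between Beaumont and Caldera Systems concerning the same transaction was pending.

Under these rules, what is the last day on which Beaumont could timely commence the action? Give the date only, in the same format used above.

Because discovery on 28 January 2002 post-dates the 18 December 1998 act, accrual under the later-of rule falls on 28 January 2002.
The untolled deadline — 6 years after 28 January 2002 — is 28 January 2008.
The period was tolled for 84 days by the pending related arbitration (6 November 2003 to 29 January 2004), pushing the deadline to 21 April 2008.

21 April 2008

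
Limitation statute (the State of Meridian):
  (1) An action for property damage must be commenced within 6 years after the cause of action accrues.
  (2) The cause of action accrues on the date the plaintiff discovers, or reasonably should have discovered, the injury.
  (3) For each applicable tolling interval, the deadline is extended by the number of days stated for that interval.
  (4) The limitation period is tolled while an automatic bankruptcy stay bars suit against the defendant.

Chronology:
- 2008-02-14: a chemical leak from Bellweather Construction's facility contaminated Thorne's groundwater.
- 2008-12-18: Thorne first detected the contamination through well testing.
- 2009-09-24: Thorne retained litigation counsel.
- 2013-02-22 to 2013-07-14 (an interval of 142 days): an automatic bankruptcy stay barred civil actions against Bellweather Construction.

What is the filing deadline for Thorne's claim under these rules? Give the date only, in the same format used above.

2015-05-09

The claim did not accrue until Thorne discovered the injury on 2008-12-18; the 2008-02-14 act date does not start the clock under the stated rule.
6 years from 2008-12-18 is 2014-12-18.
Because the automatic bankruptcy stay ran from 2013-02-22 to 2013-07-14, the deadline is extended by 142 days to 2015-05-09.
The other events in the timeline have no effect on the limitation period under the stated rules.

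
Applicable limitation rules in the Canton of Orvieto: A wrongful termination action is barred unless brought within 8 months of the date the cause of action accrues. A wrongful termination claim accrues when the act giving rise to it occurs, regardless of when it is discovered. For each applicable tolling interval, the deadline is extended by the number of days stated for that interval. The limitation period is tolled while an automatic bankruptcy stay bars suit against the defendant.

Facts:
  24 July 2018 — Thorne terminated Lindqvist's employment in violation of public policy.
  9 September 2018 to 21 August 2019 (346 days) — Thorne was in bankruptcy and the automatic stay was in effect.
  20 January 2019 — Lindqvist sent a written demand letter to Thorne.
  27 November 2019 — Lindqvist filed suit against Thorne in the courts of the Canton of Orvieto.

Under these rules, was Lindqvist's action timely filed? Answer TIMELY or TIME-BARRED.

TIMELY

The cause of action accrued on 24 July 2018, the date of the act.
8 months from 24 July 2018 is 24 March 2019.
The period was tolled for 346 days by the automatic bankruptcy stay (9 September 2018 to 21 August 2019), pushing the deadline to 4 March 2020.
The other events in the timeline have no effect on the limitation period under the stated rules.
The 27 November 2019 filing precedes the 4 March 2020 deadline; the claim is timely.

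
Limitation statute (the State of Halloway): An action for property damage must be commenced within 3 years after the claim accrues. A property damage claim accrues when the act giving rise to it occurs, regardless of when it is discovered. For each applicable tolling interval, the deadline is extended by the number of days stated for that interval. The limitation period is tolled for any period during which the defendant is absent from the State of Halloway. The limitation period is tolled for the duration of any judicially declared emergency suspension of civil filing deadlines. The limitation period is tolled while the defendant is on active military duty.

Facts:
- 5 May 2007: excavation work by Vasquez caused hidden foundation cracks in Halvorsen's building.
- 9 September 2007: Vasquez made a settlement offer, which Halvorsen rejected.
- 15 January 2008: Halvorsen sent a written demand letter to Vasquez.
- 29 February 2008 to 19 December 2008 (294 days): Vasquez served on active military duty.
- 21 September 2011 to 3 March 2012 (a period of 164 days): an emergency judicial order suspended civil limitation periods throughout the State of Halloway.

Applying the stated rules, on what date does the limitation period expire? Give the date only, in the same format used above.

23 February 2011

The claim accrued on 5 May 2007, the date of the act.
3 years from 5 May 2007 is 5 May 2010.
The defendant's active military service from 29 February 2008 to 19 December 2008 tolled the period for 294 days, extending the deadline to 23 February 2011.
By the time the emergency suspension of filing deadlines began on 21 September 2011, the limitation period had already expired on 23 February 2011; that interval cannot revive it.
Nothing else in the chronology tolls or restarts the period.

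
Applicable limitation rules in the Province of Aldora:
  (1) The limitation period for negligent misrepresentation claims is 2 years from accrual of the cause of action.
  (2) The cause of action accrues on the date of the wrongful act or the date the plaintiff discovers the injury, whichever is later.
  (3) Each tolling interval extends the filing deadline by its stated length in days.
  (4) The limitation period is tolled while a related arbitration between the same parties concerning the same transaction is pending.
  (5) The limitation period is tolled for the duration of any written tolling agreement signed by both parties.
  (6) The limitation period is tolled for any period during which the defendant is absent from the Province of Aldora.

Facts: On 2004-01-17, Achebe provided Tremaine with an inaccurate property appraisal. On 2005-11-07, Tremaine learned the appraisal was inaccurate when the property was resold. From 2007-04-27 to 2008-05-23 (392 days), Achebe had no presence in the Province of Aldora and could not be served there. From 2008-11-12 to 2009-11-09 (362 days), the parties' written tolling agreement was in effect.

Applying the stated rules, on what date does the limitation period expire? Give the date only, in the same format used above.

Because discovery on 2005-11-07 post-dates the 2004-01-17 act, accrual under the later-of rule falls on 2005-11-07.
The untolled deadline — 2 years after 2005-11-07 — is 2007-11-07.
The period was tolled for 392 days by the defendant's absence from the jurisdiction (2007-04-27 to 2008-05-23), pushing the deadline to 2008-12-03.
Because the written tolling agreement ran from 2008-11-12 to 2009-11-09, the deadline is extended by 362 days to 2009-11-30.

2009-11-30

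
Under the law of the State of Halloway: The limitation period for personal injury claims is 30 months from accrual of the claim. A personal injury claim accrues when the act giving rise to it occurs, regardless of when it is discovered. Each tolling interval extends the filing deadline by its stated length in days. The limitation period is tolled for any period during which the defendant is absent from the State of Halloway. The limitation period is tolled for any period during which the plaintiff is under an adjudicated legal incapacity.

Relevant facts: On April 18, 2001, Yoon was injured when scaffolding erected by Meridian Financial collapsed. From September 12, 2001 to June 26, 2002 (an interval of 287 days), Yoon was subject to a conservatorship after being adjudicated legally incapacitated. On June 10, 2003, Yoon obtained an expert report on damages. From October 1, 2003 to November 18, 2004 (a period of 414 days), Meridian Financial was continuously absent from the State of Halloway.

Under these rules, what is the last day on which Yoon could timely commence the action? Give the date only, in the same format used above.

The limitation period began to run on April 18, 2001.
Adding the 30 months base period to April 18, 2001 gives a deadline of October 18, 2003, before any tolling.
Because the plaintiff's legal incapacity ran from September 12, 2001 to June 26, 2002, the deadline is extended by 287 days to July 31, 2004.
The period was tolled for 414 days by the defendant's absence from the jurisdiction (October 1, 2003 to November 18, 2004), pushing the deadline to September 18, 2005.
Nothing else in the chronology tolls or restarts the period.

September 18, 2005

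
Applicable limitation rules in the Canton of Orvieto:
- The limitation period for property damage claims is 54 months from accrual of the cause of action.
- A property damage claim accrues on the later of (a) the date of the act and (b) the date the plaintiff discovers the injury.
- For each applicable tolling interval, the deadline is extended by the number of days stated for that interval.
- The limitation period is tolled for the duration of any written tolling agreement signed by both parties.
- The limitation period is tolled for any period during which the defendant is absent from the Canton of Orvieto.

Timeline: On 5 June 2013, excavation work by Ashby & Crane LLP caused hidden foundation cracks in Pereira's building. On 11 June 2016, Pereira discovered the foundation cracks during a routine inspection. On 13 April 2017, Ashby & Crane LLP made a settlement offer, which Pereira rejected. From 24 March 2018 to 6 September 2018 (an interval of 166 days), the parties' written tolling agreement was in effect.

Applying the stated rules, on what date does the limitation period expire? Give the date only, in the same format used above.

26 May 2021

The claim accrued on 11 June 2016 — the later of the 5 June 2013 act and the 11 June 2016 discovery.
The untolled deadline — 54 months after 11 June 2016 — is 11 December 2020.
The period was tolled for 166 days by the written tolling agreement (24 March 2018 to 6 September 2018), pushing the deadline to 26 May 2021.
The other events in the timeline have no effect on the limitation period under the stated rules.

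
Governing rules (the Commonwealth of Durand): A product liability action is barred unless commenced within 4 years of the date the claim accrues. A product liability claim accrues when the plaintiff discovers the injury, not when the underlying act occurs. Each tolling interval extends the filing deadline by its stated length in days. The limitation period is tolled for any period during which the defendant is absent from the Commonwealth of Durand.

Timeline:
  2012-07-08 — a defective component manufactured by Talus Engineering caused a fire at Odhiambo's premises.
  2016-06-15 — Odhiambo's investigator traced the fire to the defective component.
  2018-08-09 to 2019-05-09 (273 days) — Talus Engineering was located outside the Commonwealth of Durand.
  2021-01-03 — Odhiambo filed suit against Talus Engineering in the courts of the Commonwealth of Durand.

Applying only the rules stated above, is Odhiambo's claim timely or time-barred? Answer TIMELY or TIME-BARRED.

TIMELY

Under the discovery rule, the claim accrued on 2016-06-15, when Odhiambo discovered the injury — not on the 2012-07-08 date of the underlying act.
Adding the 4 years base period to 2016-06-15 gives a deadline of 2020-06-15, before any tolling.
The period was tolled for 273 days by the defendant's absence from the jurisdiction (2018-08-09 to 2019-05-09), pushing the deadline to 2021-03-15.
Odhiambo filed on 2021-01-03, before the 2021-03-15 deadline, so the action is timely.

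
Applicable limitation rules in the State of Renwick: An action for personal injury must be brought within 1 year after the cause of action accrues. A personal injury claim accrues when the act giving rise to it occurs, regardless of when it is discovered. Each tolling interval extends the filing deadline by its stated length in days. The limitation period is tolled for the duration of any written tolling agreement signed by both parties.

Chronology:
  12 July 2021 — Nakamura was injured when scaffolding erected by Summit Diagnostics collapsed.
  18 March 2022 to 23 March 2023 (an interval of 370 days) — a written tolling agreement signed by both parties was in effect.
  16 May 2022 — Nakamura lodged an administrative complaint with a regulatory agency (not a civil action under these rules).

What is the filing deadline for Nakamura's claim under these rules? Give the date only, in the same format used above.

The cause of action accrued on 12 July 2021, the date of the act.
1 year from 12 July 2021 is 12 July 2022.
The period was tolled for 370 days by the written tolling agreement (18 March 2022 to 23 March 2023), pushing the deadline to 17 July 2023.
None of the other events listed affects the running of the period under the stated rules.

17 July 2023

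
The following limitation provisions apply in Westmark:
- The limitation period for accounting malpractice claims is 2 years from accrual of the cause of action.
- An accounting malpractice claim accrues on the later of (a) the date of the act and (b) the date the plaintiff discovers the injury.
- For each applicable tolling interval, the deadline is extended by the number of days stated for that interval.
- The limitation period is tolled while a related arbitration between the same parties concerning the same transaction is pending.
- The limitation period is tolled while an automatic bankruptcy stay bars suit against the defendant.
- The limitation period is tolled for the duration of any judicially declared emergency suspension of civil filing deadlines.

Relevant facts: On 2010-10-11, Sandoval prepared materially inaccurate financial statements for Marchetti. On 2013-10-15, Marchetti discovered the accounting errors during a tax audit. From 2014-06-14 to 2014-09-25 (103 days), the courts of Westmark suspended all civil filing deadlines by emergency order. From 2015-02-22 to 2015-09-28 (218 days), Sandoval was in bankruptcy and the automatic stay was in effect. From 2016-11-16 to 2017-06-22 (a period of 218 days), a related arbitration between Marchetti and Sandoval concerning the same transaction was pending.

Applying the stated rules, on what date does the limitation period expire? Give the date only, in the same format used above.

Because discovery on 2013-10-15 post-dates the 2010-10-11 act, accrual under the later-of rule falls on 2013-10-15.
Adding the 2 years base period to 2013-10-15 gives a deadline of 2015-10-15, before any tolling.
Because the emergency suspension of filing deadlines ran from 2014-06-14 to 2014-09-25, the deadline is extended by 103 days to 2016-01-26.
The period was tolled for 218 days by the automatic bankruptcy stay (2015-02-22 to 2015-09-28), pushing the deadline to 2016-08-31.
By the time the pending related arbitration began on 2016-11-16, the limitation period had already expired on 2016-08-31; that interval cannot revive it.

2016-08-31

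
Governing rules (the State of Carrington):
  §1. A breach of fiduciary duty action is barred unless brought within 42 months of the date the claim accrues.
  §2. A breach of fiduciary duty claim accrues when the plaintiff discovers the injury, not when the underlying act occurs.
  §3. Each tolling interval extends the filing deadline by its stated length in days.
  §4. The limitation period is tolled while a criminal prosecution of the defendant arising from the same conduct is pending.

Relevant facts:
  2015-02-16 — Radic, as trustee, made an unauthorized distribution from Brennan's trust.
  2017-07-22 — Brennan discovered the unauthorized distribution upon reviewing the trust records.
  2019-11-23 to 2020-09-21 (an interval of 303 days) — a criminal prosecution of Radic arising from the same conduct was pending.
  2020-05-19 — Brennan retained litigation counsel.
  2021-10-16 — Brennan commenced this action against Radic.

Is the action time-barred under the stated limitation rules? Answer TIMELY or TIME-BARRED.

TIMELY

Accrual is tied to discovery, so the period began on 2017-07-22 rather than on 2015-02-16 when the act occurred.
Adding the 42 months base period to 2017-07-22 gives a deadline of 2021-01-22, before any tolling.
The pending criminal prosecution from 2019-11-23 to 2020-09-21 tolled the period for 303 days, extending the deadline to 2021-11-21.
The other events in the timeline have no effect on the limitation period under the stated rules.
Filing on 2021-10-16 beat the 2021-11-21 deadline — the action is timely.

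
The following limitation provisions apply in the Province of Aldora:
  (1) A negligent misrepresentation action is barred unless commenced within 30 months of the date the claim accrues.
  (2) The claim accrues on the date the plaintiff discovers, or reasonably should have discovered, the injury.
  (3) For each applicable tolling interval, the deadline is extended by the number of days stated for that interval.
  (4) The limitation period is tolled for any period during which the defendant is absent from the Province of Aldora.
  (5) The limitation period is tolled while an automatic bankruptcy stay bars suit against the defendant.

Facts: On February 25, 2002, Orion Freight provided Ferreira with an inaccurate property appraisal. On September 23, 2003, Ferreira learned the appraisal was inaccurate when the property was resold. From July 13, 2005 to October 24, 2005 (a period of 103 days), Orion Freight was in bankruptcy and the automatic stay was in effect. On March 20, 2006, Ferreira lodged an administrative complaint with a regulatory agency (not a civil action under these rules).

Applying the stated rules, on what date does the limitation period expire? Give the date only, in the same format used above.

July 4, 2006

The claim did not accrue until Ferreira discovered the injury on September 23, 2003; the February 25, 2002 act date does not start the clock under the stated rule.
The untolled deadline — 30 months after September 23, 2003 — is March 23, 2006.
The period was tolled for 103 days by the automatic bankruptcy stay (July 13, 2005 to October 24, 2005), pushing the deadline to July 4, 2006.
None of the other events listed affects the running of the period under the stated rules.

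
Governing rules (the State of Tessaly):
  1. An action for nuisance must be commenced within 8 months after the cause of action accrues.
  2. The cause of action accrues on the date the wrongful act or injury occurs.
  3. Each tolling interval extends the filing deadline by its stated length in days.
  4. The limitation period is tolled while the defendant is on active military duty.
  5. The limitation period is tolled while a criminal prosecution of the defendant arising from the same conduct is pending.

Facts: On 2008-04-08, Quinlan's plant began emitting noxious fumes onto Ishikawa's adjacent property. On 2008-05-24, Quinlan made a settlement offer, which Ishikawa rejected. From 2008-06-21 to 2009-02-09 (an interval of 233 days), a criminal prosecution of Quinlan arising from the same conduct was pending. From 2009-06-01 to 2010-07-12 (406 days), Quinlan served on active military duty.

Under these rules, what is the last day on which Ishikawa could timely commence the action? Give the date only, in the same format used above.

2010-09-08

The limitation period began to run on 2008-04-08.
8 months from 2008-04-08 is 2008-12-08.
Because the pending criminal prosecution ran from 2008-06-21 to 2009-02-09, the deadline is extended by 233 days to 2009-07-29.
The period was tolled for 406 days by the defendant's active military service (2009-06-01 to 2010-07-12), pushing the deadline to 2010-09-08.
Nothing else in the chronology tolls or restarts the period.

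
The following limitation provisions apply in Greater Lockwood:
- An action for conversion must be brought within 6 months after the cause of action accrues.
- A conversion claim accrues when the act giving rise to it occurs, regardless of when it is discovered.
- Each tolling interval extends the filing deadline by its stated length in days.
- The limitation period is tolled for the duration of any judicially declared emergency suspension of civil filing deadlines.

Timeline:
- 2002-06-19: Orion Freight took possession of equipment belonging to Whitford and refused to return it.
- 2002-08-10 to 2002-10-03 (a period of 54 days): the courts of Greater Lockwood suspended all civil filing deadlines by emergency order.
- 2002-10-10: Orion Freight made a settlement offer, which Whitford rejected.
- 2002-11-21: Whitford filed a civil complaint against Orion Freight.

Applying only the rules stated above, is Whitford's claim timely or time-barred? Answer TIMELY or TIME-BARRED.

The claim accrued on 2002-06-19, when the wrongful act occurred.
Adding the 6 months base period to 2002-06-19 gives a deadline of 2002-12-19, before any tolling.
Because the emergency suspension of filing deadlines ran from 2002-08-10 to 2002-10-03, the deadline is extended by 54 days to 2003-02-11.
None of the other events listed affects the running of the period under the stated rules.
The 2002-11-21 filing precedes the 2003-02-11 deadline; the claim is timely.

TIMELY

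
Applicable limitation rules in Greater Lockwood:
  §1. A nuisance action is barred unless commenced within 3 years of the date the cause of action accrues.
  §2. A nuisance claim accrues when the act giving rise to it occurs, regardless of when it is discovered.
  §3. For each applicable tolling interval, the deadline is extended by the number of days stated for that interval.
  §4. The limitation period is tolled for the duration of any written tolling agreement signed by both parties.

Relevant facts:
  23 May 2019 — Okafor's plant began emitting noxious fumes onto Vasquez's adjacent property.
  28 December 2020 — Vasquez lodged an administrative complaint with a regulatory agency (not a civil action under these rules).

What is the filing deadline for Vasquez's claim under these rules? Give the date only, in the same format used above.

23 May 2022

The limitation period began to run on 23 May 2019.
Adding the 3 years base period to 23 May 2019 gives a deadline of 23 May 2022, before any tolling.
None of the other events listed affects the running of the period under the stated rules.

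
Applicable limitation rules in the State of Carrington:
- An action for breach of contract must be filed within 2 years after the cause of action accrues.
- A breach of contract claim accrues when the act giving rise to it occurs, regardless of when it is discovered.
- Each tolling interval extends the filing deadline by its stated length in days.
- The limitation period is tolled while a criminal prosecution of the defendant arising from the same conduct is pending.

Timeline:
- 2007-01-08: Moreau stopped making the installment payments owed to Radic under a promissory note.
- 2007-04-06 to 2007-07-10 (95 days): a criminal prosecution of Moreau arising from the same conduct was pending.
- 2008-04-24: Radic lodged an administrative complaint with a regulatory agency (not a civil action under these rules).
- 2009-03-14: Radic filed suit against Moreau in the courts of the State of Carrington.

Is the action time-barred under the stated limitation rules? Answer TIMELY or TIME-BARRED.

TIMELY

The limitation period began to run on 2007-01-08.
The untolled deadline — 2 years after 2007-01-08 — is 2009-01-08.
Because the pending criminal prosecution ran from 2007-04-06 to 2007-07-10, the deadline is extended by 95 days to 2009-04-13.
The other events in the timeline have no effect on the limitation period under the stated rules.
The 2009-03-14 filing precedes the 2009-04-13 deadline; the claim is timely.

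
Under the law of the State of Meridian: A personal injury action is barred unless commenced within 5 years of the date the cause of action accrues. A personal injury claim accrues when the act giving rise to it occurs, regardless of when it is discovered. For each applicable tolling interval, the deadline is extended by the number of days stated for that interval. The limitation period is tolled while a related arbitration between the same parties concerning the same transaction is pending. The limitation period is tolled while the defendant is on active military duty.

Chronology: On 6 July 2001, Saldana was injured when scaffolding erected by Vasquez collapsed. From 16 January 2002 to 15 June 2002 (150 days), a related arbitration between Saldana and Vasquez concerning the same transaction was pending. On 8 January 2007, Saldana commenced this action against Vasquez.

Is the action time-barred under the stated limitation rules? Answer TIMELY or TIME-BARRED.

The claim accrued on 6 July 2001, when the wrongful act occurred.
The untolled deadline — 5 years after 6 July 2001 — is 6 July 2006.
Because the pending related arbitration ran from 16 January 2002 to 15 June 2002, the deadline is extended by 150 days to 3 December 2006.
Filing on 8 January 2007 missed the 3 December 2006 deadline — the action is time-barred.

TIME-BARRED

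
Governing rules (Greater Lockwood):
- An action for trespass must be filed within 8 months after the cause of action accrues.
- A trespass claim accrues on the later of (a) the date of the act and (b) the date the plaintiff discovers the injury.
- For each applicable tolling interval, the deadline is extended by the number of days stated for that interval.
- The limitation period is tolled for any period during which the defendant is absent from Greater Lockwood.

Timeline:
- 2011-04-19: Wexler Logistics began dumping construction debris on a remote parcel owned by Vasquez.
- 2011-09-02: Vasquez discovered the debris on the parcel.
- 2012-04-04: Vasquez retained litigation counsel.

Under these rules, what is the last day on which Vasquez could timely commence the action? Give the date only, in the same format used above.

The claim accrued on 2011-09-02 — the later of the 2011-04-19 act and the 2011-09-02 discovery.
Adding the 8 months base period to 2011-09-02 gives a deadline of 2012-05-02, before any tolling.
Nothing else in the chronology tolls or restarts the period.

2012-05-02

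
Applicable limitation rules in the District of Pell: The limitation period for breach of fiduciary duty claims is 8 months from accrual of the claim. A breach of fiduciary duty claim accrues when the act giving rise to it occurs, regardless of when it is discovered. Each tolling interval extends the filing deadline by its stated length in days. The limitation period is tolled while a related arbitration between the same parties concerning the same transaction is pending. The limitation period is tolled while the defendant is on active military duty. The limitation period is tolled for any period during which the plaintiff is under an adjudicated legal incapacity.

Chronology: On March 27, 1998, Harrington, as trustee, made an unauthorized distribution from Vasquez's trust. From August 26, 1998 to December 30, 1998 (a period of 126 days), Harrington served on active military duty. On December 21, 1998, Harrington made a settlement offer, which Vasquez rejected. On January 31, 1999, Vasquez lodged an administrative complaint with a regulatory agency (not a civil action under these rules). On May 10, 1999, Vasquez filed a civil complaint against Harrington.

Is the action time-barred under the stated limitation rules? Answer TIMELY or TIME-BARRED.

The claim accrued on March 27, 1998, when the wrongful act occurred.
The untolled deadline — 8 months after March 27, 1998 — is November 27, 1998.
The defendant's active military service from August 26, 1998 to December 30, 1998 tolled the period for 126 days, extending the deadline to April 2, 1999.
Nothing else in the chronology tolls or restarts the period.
Vasquez filed on May 10, 1999, after the April 2, 1999 deadline, so the action is time-barred.

TIME-BARRED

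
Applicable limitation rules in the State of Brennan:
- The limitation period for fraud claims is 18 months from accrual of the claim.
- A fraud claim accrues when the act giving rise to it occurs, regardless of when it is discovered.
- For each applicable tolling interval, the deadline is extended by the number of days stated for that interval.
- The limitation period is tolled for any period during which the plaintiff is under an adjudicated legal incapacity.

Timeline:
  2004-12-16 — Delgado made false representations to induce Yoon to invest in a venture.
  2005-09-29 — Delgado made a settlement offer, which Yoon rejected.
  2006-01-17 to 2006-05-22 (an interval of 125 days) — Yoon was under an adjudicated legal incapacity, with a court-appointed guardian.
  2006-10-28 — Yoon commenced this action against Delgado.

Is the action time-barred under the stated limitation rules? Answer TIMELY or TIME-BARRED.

The claim accrued on 2004-12-16, the date of the act.
18 months from 2004-12-16 is 2006-06-16.
Because the plaintiff's legal incapacity ran from 2006-01-17 to 2006-05-22, the deadline is extended by 125 days to 2006-10-19.
Nothing else in the chronology tolls or restarts the period.
Filing on 2006-10-28 missed the 2006-10-19 deadline — the action is time-barred.

TIME-BARRED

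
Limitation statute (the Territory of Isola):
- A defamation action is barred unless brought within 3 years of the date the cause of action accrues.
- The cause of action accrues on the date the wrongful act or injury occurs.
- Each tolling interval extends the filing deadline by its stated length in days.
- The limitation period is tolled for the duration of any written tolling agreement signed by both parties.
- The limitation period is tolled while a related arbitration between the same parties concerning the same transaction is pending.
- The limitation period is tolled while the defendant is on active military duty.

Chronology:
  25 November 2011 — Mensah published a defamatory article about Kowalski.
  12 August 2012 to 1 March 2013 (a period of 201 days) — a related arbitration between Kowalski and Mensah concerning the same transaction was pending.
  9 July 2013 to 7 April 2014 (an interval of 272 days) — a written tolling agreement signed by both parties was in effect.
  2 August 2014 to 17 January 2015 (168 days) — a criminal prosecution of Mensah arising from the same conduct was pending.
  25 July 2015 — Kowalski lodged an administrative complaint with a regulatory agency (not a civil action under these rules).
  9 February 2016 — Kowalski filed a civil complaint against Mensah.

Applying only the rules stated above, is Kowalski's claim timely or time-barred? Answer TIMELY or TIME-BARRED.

TIMELY

The limitation period began to run on 25 November 2011.
Adding the 3 years base period to 25 November 2011 gives a deadline of 25 November 2014, before any tolling.
The pending related arbitration from 12 August 2012 to 1 March 2013 tolled the period for 201 days, extending the deadline to 14 June 2015.
The period was tolled for 272 days by the written tolling agreement (9 July 2013 to 7 April 2014), pushing the deadline to 12 March 2016.
No stated provision tolls the period for a criminal prosecution, so the interval from 2 August 2014 to 17 January 2015 has no effect on the deadline.
Nothing else in the chronology tolls or restarts the period.
The 9 February 2016 filing precedes the 12 March 2016 deadline; the claim is timely.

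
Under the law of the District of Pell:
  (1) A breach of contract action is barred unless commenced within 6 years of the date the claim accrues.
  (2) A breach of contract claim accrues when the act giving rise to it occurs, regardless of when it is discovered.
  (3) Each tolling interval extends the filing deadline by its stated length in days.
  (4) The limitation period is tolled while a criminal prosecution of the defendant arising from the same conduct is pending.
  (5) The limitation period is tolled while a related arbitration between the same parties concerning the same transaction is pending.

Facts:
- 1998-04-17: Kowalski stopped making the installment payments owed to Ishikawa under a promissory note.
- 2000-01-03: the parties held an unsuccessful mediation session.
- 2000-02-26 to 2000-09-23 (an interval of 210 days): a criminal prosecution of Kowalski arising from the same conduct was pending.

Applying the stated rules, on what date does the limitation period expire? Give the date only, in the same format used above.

The limitation period began to run on 1998-04-17.
The untolled deadline — 6 years after 1998-04-17 — is 2004-04-17.
The pending criminal prosecution from 2000-02-26 to 2000-09-23 tolled the period for 210 days, extending the deadline to 2004-11-13.
The other events in the timeline have no effect on the limitation period under the stated rules.

2004-11-13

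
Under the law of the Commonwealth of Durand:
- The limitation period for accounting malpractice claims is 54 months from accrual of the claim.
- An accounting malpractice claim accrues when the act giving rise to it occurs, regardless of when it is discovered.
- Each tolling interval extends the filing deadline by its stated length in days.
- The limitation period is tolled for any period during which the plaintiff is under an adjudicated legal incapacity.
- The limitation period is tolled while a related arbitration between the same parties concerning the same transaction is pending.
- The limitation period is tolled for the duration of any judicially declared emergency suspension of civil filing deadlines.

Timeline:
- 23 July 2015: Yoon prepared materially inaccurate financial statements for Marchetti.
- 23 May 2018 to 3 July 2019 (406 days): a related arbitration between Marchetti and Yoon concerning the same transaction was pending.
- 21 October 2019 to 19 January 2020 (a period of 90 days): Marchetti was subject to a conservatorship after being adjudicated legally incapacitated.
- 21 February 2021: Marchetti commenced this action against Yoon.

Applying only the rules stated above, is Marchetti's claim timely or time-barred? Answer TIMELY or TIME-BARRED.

The claim accrued on 23 July 2015, the date of the act.
The untolled deadline — 54 months after 23 July 2015 — is 23 January 2020.
The period was tolled for 406 days by the pending related arbitration (23 May 2018 to 3 July 2019), pushing the deadline to 4 March 2021.
The plaintiff's legal incapacity from 21 October 2019 to 19 January 2020 tolled the period for 90 days, extending the deadline to 2 June 2021.
Filing on 21 February 2021 beat the 2 June 2021 deadline — the action is timely.

TIMELY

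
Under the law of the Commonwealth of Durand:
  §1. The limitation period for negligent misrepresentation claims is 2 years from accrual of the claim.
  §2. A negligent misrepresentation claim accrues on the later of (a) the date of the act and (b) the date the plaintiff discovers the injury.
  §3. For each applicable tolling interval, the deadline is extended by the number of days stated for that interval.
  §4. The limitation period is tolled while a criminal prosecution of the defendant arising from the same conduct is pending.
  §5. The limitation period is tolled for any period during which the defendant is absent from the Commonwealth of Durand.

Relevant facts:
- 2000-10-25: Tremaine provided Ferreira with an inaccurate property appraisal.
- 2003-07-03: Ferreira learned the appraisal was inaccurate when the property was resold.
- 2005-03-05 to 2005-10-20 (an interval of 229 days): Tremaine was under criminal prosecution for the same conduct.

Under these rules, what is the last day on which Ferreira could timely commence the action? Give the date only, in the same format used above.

Taking the later of the act (2000-10-25) and discovery (2003-07-03), the claim accrued on 2003-07-03.
2 years from 2003-07-03 is 2005-07-03.
The pending criminal prosecution from 2005-03-05 to 2005-10-20 tolled the period for 229 days, extending the deadline to 2006-02-17.

2006-02-17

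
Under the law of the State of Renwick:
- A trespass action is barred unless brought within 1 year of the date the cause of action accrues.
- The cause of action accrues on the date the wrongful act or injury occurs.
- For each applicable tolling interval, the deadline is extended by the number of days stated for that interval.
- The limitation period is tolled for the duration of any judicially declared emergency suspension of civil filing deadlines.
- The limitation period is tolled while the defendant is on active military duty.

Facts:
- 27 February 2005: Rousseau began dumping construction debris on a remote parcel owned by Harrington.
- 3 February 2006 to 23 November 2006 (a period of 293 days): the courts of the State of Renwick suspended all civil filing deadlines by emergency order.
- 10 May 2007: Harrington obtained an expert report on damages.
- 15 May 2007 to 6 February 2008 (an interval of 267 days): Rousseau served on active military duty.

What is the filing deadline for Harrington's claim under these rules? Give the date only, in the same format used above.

17 December 2006

The limitation period began to run on 27 February 2005.
The untolled deadline — 1 year after 27 February 2005 — is 27 February 2006.
The period was tolled for 293 days by the emergency suspension of filing deadlines (3 February 2006 to 23 November 2006), pushing the deadline to 17 December 2006.
By the time the defendant's active military service began on 15 May 2007, the limitation period had already expired on 17 December 2006; that interval cannot revive it.
None of the other events listed affects the running of the period under the stated rules.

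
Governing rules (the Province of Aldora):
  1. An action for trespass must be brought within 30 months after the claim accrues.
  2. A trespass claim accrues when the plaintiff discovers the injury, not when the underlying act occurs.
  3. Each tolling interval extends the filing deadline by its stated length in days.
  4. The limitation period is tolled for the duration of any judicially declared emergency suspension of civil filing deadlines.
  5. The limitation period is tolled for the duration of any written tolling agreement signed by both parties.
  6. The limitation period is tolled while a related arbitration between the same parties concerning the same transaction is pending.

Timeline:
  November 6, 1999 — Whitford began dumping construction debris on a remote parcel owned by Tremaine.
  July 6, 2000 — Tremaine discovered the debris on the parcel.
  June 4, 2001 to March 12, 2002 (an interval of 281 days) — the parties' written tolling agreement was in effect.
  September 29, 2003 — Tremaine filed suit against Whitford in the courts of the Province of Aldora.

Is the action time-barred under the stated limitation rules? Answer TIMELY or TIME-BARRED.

TIMELY

The claim did not accrue until Tremaine discovered the injury on July 6, 2000; the November 6, 1999 act date does not start the clock under the stated rule.
The untolled deadline — 30 months after July 6, 2000 — is January 6, 2003.
The written tolling agreement from June 4, 2001 to March 12, 2002 tolled the period for 281 days, extending the deadline to October 14, 2003.
The September 29, 2003 filing precedes the October 14, 2003 deadline; the claim is timely.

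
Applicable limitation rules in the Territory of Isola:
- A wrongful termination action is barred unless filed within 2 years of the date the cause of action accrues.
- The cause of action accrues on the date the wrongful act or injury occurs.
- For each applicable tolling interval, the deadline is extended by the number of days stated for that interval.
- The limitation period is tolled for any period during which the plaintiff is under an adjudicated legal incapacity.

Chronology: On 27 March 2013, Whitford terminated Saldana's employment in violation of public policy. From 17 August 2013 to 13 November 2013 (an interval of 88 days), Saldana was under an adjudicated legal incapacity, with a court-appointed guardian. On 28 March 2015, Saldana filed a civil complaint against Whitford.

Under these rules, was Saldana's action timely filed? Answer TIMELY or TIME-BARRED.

The claim accrued on 27 March 2013, when the wrongful act occurred.
Adding the 2 years base period to 27 March 2013 gives a deadline of 27 March 2015, before any tolling.
The plaintiff's legal incapacity from 17 August 2013 to 13 November 2013 tolled the period for 88 days, extending the deadline to 23 June 2015.
Saldana filed on 28 March 2015, before the 23 June 2015 deadline, so the action is timely.

TIMELY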